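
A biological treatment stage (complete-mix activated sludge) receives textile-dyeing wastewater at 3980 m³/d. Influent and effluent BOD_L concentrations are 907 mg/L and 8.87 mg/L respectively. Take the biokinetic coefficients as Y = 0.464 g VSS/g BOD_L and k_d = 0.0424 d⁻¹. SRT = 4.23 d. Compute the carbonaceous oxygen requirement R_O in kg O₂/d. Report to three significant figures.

R_O ≈ 1580 kg O₂/d

Observed yield with endogenous decay: Y_obs = Y / (1 + k_d·θ_c) = 0.464 / (1 + 0.0424 × 4.23) = 0.464 / 1.179 = 0.3934 g VSS/g BOD_L.
ΔS = 907 − 8.87 = 898.1 mg/L, so the substrate removal rate is 3980 × 898.1/1000 = 3575 kg BOD_L/d.
Net sludge production P_X = 0.3934 × 3575 = 1406 kg VSS/d.
R_O = Q·(S₀ − S) − 1.42·P_X = 3575 − 1.42 × 1406 = 1578 kg O₂/d.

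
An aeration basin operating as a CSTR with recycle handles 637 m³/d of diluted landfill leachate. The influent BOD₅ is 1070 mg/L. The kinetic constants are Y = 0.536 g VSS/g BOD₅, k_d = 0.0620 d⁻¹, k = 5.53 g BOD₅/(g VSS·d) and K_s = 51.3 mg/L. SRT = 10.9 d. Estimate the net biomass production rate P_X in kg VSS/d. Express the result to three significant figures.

P_X ≈ 217 kg VSS/d

Effluent substrate depends only on kinetics and SRT: S = K_s(1 + k_d θ_c) / [θ_c(Yk − k_d) − 1] = 51.3 × (1 + 0.0620 × 10.9) / [10.9 × (0.536 × 5.53 − 0.0620) − 1] = 85.97 / 30.63 = 2.806 mg/L.
Observed yield with endogenous decay: Y_obs = Y / (1 + k_d·θ_c) = 0.536 / (1 + 0.0620 × 10.9) = 0.536 / 1.676 = 0.3198 g VSS/g BOD₅.
Q·(S₀ − S) = 637 × (1070 − 2.81) × 10⁻³ = 679.8 kg/d removed.
So the net sludge growth is P_X = 0.3198 × 679.8 = 217.4 kg VSS/d.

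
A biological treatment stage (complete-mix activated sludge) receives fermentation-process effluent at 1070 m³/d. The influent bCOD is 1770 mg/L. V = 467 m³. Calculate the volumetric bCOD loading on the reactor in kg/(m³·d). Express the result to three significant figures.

L_v ≈ 4.06 kg bCOD/(m³·d)

Volumetric loading L_v = Q·S₀ / V = 1070 × 1770 g/m³ / 467.0 m³ = 4055 g/(m³·d) = 4.055 kg bCOD/(m³·d).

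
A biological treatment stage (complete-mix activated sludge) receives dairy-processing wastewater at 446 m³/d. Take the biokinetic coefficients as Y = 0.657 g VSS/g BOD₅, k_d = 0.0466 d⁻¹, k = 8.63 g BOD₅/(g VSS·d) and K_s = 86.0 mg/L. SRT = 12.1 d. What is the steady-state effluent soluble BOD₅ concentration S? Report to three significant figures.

From the Monod/SRT balance for a CMAS, S = K_s·(1+k_d θ_c)/[θ_c·(Y k − k_d) − 1] = 86.0 × (1 + 0.0466 × 12.1) / [12.1 × (0.657 × 8.63 − 0.0466) − 1] = 134.5 / 67.04 = 2.006 mg/L.

S ≈ 2.01 mg/L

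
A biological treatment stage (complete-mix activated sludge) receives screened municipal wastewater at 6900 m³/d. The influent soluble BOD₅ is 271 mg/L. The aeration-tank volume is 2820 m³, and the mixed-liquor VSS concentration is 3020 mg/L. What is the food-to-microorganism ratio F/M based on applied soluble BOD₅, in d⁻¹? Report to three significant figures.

F/M = Q·S₀ / (V·X) = 6900 × 271 / (2820 × 3020) = 0.2196 g soluble BOD₅·(g VSS·d)⁻¹.

F/M ≈ 0.220 d⁻¹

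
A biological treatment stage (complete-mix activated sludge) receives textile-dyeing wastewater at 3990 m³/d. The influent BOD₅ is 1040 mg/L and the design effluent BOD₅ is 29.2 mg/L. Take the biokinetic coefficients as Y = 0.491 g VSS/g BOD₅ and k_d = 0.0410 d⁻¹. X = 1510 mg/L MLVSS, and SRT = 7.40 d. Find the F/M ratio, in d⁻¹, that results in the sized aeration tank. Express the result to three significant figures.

Rearranging the biomass balance for a CMAS with decay, V = Y·Q·ΔS·θ_c / [X·(1+k_d θ_c)] = 0.491 × 3990 × (1040 − 29.2) × 7.40 / [1510 × (1 + 0.0410 × 7.40)] = 1.47×10^7 / 1968 = 7446 m³.
Food-to-microorganism ratio F/M = Q S₀ / (V X) = 3990 × 1040 / (7446 × 1510) = 0.3691 d⁻¹.

F/M ≈ 0.369 d⁻¹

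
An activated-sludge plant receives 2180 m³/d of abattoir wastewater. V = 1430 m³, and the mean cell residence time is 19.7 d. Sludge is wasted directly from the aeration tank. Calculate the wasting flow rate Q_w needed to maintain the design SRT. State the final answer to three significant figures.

Q_w ≈ 72.6 m³/d

For wasting at MLVSS concentration, Q_w = V/θ_c = 1430/19.7 = 72.59 m³/d.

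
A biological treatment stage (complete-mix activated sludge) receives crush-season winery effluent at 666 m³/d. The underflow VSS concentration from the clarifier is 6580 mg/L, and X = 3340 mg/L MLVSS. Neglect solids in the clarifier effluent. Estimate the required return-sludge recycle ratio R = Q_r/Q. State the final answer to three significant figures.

R ≈ 1.03

Solids balance on the clarifier gives (1+R)X = R·X_r, so R = X/(X_r − X) = 3340 / (6580 − 3340) = 1.031.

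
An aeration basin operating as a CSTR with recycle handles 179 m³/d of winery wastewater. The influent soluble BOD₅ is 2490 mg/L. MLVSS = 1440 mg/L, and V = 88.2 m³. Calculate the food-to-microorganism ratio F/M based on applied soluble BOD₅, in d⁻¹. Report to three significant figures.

Food-to-microorganism ratio F/M = Q S₀ / (V X) = 179 × 2490 / (88.20 × 1440) = 3.509 d⁻¹.

F/M ≈ 3.51 d⁻¹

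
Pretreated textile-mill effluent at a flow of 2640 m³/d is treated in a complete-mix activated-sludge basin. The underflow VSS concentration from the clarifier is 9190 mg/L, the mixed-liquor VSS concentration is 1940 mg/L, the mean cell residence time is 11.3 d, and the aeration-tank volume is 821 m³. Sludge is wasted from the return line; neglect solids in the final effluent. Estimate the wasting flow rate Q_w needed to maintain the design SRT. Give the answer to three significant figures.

Q_w ≈ 15.3 m³/d

θ_c = V·X/(Q_w·X_r) when wasting from the recycle, so Q_w = V·X/(θ_c·X_r) = 821.0 × 1940 / (11.3 × 9190) = 15.34 m³/d.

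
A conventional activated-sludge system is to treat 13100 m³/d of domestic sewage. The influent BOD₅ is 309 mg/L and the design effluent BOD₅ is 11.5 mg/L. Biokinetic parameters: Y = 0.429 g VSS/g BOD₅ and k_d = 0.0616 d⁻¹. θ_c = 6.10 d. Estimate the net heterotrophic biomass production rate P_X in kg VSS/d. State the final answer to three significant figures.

P_X ≈ 1220 kg VSS/d

Observed yield with endogenous decay: Y_obs = Y / (1 + k_d·θ_c) = 0.429 / (1 + 0.0616 × 6.10) = 0.429 / 1.376 = 0.3118 g VSS/g BOD₅.
Mass of BOD₅ removed per day: Q(S₀ − S) = 13100 × 297.5 g/m³ = 3897 kg/d.
Net biomass production P_X = Y_obs × Q·(S₀ − S) = 0.3118 × 3897 = 1215 kg VSS/d.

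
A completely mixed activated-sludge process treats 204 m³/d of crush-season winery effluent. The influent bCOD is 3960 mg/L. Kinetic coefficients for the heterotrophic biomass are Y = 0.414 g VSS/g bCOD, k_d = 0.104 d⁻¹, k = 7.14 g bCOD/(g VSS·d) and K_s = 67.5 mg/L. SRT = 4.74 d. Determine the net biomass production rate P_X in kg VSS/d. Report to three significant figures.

Effluent substrate depends only on kinetics and SRT: S = K_s(1 + k_d θ_c) / [θ_c(Yk − k_d) − 1] = 67.5 × (1 + 0.104 × 4.74) / [4.74 × (0.414 × 7.14 − 0.104) − 1] = 100.8 / 12.52 = 8.050 mg/L.
Y_obs = Y / (1 + k_d θ_c) = 0.414 / (1 + 0.104 × 4.74) = 0.414 / 1.493 = 0.2773.
Substrate removed = Q·(S₀ − S) = 204 m³/d × (3960 − 8.05) g/m³ = 8.06×10^5 g/d = 806.2 kg/d.
P_X = Y_obs · Q(S₀ − S) = 0.2773 × 806.2 = 223.6 kg VSS/d.

P_X ≈ 224 kg VSS/d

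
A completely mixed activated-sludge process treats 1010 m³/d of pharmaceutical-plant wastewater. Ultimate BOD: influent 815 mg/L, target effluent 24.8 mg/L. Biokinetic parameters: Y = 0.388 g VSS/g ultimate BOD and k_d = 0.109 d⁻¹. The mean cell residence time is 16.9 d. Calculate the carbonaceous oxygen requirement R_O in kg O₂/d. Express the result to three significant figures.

R_O ≈ 643 kg O₂/d

Observed yield with endogenous decay: Y_obs = Y / (1 + k_d·θ_c) = 0.388 / (1 + 0.109 × 16.9) = 0.388 / 2.842 = 0.1365 g VSS/g ultimate BOD.
ΔS = 815 − 24.8 = 790.2 mg/L, so the substrate removal rate is 1010 × 790.2/1000 = 798.1 kg ultimate BOD/d.
Net sludge production P_X = 0.1365 × 798.1 = 109.0 kg VSS/d.
Carbonaceous O₂ demand = substrate oxidised − cell-mass equivalent = 798.1 − 1.42 × 109.0 = 643.4 kg O₂/d.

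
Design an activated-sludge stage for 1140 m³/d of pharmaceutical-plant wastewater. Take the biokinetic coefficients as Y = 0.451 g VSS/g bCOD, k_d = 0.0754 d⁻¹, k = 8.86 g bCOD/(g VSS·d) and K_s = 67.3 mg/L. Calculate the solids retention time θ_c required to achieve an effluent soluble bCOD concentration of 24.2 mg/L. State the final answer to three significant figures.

Specific growth rate at S = 24.2 mg/L: μ = YkS/(K_s+S) = 0.451·8.86·24.2/(67.3+24.2) = 1.057 d⁻¹.
1/θ_c = 1.057 − 0.0754 = 0.9814 d⁻¹, so θ_c = 1.019 d.

θ_c ≈ 1.02 d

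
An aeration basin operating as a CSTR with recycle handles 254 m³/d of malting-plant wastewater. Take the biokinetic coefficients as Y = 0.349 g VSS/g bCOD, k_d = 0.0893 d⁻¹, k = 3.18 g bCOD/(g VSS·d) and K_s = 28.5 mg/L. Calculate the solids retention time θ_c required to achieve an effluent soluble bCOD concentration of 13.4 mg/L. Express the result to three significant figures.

At the target effluent, Y k S/(K_s+S) = 0.349×3.18×13.4/41.90 = 0.3549 d⁻¹.
θ_c = 1/(μ − k_d) = 1/(0.3549 − 0.0893) = 1/0.2656 = 3.765 d.

θ_c ≈ 3.76 d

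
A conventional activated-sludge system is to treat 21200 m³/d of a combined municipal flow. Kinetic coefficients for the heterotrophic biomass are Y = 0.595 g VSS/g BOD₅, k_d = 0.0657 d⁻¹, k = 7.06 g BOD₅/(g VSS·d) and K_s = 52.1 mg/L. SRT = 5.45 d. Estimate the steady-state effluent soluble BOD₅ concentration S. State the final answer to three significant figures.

From the Monod/SRT balance for a CMAS, S = K_s·(1+k_d θ_c)/[θ_c·(Y k − k_d) − 1] = 52.1 × (1 + 0.0657 × 5.45) / [5.45 × (0.595 × 7.06 − 0.0657) − 1] = 70.76 / 21.54 = 3.285 mg/L.

S ≈ 3.29 mg/L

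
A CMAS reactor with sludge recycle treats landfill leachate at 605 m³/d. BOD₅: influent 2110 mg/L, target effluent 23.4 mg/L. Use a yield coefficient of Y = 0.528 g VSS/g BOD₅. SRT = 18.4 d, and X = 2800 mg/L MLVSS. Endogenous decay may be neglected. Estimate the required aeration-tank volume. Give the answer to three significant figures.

V·X = Y·Q·ΔS·θ_c gives V = 0.528 × 605 × (2110 − 23.4) × 18.4 / 2800 = 4380 m³.

V ≈ 4380 m³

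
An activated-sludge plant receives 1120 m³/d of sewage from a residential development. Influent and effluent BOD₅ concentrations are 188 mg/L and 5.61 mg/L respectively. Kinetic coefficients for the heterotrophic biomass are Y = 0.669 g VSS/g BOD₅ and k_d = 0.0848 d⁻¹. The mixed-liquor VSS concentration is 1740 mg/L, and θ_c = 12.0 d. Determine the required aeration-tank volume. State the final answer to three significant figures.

Steady-state biomass mass balance: V·X·(1 + k_d·θ_c) = Y·Q·(S₀ − S)·θ_c, so V = 0.669 × 1120 × (188 − 5.61) × 12.0 / [1740 × (1 + 0.0848 × 12.0)] = 1.64×10^6 / 3511 = 467.1 m³.

V ≈ 467 m³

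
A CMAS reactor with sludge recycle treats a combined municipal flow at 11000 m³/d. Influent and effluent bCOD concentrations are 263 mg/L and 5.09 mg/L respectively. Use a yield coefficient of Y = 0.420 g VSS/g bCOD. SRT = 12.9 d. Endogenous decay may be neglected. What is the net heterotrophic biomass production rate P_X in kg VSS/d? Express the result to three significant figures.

P_X ≈ 1190 kg VSS/d

Since k_d ≈ 0, Y_obs = Y = 0.420 g VSS/g bCOD.
Substrate removed = Q·(S₀ − S) = 11000 m³/d × (263 − 5.09) g/m³ = 2.84×10^6 g/d = 2837 kg/d.
Biomass produced: P_X = Y_obs·Q·ΔS = 0.4200 × 2837 ≈ 1192 kg VSS/d.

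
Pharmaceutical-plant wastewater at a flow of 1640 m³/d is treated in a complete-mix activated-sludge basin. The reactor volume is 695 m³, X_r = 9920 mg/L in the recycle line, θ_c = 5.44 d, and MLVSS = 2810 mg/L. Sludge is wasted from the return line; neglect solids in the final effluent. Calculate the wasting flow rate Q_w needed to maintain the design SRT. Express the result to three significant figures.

Q_w ≈ 36.2 m³/d

θ_c = V·X/(Q_w·X_r) when wasting from the recycle, so Q_w = V·X/(θ_c·X_r) = 695.0 × 2810 / (5.44 × 9920) = 36.19 m³/d.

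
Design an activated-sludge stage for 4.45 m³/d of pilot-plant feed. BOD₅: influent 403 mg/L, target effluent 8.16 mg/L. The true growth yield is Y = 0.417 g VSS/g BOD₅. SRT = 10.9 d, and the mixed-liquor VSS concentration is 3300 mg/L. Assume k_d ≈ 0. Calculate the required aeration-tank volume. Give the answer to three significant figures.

V ≈ 2.42 m³

With k_d = 0 the design equation reduces to V = Y Q (S₀−S) θ_c / X = 0.417 × 4.45 × (403 − 8.16) × 10.9 / 3300 = 2.420 m³.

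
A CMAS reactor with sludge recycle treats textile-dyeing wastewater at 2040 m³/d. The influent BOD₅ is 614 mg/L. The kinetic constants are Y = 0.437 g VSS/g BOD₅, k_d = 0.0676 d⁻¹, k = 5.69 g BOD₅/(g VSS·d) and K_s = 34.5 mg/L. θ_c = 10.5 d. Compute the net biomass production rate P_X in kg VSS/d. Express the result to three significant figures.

P_X ≈ 319 kg VSS/d

For a completely mixed reactor with recycle the Lawrence–McCarty relation gives S = K_s·(1 + k_d·θ_c) / [θ_c·(Y·k − k_d) − 1] = 34.5 × (1 + 0.0676 × 10.5) / [10.5 × (0.437 × 5.69 − 0.0676) − 1] = 58.99 / 24.40 = 2.418 mg/L.
Y_obs = Y / (1 + k_d θ_c) = 0.437 / (1 + 0.0676 × 10.5) = 0.437 / 1.710 = 0.2556.
Mass of BOD₅ removed per day: Q(S₀ − S) = 2040 × 611.6 g/m³ = 1248 kg/d.
Biomass produced: P_X = Y_obs·Q·ΔS = 0.2556 × 1248 ≈ 318.9 kg VSS/d.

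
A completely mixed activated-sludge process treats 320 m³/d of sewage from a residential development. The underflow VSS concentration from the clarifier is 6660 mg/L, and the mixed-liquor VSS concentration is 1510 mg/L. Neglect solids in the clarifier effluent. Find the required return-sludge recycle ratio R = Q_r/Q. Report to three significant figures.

R = Q_r/Q = X/(X_r − X) = 1510 / (6660 − 1510) = 0.2932.

R ≈ 0.293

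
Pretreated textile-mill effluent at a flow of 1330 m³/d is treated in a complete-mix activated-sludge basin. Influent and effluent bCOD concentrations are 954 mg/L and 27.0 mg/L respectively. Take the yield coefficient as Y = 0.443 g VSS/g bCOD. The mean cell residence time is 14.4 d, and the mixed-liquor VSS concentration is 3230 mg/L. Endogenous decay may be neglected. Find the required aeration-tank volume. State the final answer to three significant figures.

Biomass mass balance (decay neglected): V·X = Y·Q·(S₀ − S)·θ_c, so V = 0.443 × 1330 × (954 − 27.0) × 14.4 / 3230 = 2435 m³.

V ≈ 2430 m³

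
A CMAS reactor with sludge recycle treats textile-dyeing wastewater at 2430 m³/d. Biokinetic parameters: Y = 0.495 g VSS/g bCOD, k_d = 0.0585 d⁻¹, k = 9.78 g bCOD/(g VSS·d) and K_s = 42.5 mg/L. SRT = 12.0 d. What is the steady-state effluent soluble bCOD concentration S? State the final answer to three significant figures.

Effluent substrate depends only on kinetics and SRT: S = K_s(1 + k_d θ_c) / [θ_c(Yk − k_d) − 1] = 42.5 × (1 + 0.0585 × 12.0) / [12.0 × (0.495 × 9.78 − 0.0585) − 1] = 72.33 / 56.39 = 1.283 mg/L.

S ≈ 1.28 mg/L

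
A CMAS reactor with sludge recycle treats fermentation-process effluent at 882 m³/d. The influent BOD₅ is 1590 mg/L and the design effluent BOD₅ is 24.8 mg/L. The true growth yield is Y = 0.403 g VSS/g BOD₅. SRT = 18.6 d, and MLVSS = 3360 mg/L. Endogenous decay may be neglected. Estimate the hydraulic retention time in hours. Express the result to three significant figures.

τ ≈ 83.8 h

Biomass mass balance (decay neglected): V·X = Y·Q·(S₀ − S)·θ_c, so V = 0.403 × 882 × (1590 − 24.8) × 18.6 / 3360 = 3080 m³.
Hydraulic retention time τ = V/Q = 3080 / 882 = 3.492 d = 83.80 h.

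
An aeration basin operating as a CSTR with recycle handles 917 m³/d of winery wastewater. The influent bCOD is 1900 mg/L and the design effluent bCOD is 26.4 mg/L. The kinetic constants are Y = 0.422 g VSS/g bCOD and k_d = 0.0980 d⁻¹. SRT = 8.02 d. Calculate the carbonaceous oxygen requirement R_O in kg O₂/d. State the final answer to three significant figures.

R_O ≈ 1140 kg O₂/d

The observed yield is Y_obs = Y/(1 + k_d·θ_c) = 0.422 / (1 + 0.0980 × 8.02) = 0.422 / 1.786 = 0.2363 g VSS per g bCOD removed.
Substrate removed = Q·(S₀ − S) = 917 m³/d × (1900 − 26.4) g/m³ = 1.72×10^6 g/d = 1718 kg/d.
P_X = Y_obs·Q·(S₀ − S) = 0.2363 × 1718 = 406.0 kg VSS/d.
R_O = Q·(S₀ − S) − 1.42·P_X = 1718 − 1.42 × 406.0 = 1142 kg O₂/d.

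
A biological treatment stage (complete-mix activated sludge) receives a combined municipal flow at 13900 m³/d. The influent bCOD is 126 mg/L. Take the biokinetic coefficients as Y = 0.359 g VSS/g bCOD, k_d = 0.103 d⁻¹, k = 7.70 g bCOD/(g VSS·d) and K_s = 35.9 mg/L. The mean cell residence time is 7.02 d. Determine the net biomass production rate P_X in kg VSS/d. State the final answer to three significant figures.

From the Monod/SRT balance for a CMAS, S = K_s·(1+k_d θ_c)/[θ_c·(Y k − k_d) − 1] = 35.9 × (1 + 0.103 × 7.02) / [7.02 × (0.359 × 7.70 − 0.103) − 1] = 61.86 / 17.68 = 3.498 mg/L.
The observed yield is Y_obs = Y/(1 + k_d·θ_c) = 0.359 / (1 + 0.103 × 7.02) = 0.359 / 1.723 = 0.2084 g VSS per g bCOD removed.
Mass of bCOD removed per day: Q(S₀ − S) = 13900 × 122.5 g/m³ = 1703 kg/d.
Net biomass production P_X = Y_obs × Q·(S₀ − S) = 0.2084 × 1703 = 354.8 kg VSS/d.

P_X ≈ 355 kg VSS/d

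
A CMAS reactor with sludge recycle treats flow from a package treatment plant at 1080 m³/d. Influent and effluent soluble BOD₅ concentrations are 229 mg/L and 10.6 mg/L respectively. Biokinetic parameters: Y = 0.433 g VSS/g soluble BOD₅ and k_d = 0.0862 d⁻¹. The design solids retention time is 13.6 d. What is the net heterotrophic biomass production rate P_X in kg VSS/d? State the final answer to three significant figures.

P_X ≈ 47.0 kg VSS/d

Correct the yield for decay: Y_obs = Y/(1 + k_d θ_c) = 0.433 / (1 + 0.0862 × 13.6) = 0.433 / 2.172 = 0.1993.
Mass of soluble BOD₅ removed per day: Q(S₀ − S) = 1080 × 218.4 g/m³ = 235.9 kg/d.
P_X = Y_obs · Q(S₀ − S) = 0.1993 × 235.9 = 47.02 kg VSS/d.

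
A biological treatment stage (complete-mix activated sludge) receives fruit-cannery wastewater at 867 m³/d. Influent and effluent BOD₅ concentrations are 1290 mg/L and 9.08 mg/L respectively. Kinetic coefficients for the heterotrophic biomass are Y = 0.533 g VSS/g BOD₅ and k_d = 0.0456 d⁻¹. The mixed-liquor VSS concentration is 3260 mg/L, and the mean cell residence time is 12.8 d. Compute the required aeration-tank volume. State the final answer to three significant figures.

V ≈ 1470 m³

Steady-state biomass mass balance: V·X·(1 + k_d·θ_c) = Y·Q·(S₀ − S)·θ_c, so V = 0.533 × 867 × (1290 − 9.08) × 12.8 / [3260 × (1 + 0.0456 × 12.8)] = 7.58×10^6 / 5163 = 1468 m³.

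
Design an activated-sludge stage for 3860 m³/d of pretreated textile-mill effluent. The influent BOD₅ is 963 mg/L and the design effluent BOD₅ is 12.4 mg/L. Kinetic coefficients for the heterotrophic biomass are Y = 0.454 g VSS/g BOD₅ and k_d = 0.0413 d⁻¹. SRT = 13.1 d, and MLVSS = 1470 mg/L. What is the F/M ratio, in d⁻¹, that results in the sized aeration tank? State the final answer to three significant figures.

Rearranging the biomass balance for a CMAS with decay, V = Y·Q·ΔS·θ_c / [X·(1+k_d θ_c)] = 0.454 × 3860 × (963 − 12.4) × 13.1 / [1470 × (1 + 0.0413 × 13.1)] = 2.18×10^7 / 2265 = 9633 m³.
Food-to-microorganism ratio F/M = Q S₀ / (V X) = 3860 × 963 / (9633 × 1470) = 0.2625 d⁻¹.

F/M ≈ 0.262 d⁻¹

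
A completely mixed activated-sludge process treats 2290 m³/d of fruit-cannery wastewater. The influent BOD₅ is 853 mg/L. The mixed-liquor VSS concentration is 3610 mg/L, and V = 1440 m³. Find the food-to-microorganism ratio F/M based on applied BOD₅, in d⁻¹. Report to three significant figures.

Food-to-microorganism ratio F/M = Q S₀ / (V X) = 2290 × 853 / (1440 × 3610) = 0.3758 d⁻¹.

F/M ≈ 0.376 d⁻¹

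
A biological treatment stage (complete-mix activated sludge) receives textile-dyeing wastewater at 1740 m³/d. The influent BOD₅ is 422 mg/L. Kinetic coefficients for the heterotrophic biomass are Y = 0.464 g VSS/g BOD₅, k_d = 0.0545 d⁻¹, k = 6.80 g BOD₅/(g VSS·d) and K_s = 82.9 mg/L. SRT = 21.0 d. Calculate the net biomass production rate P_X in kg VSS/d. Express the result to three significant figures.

P_X ≈ 158 kg VSS/d

From the Monod/SRT balance for a CMAS, S = K_s·(1+k_d θ_c)/[θ_c·(Y k − k_d) − 1] = 82.9 × (1 + 0.0545 × 21.0) / [21.0 × (0.464 × 6.80 − 0.0545) − 1] = 177.8 / 64.11 = 2.773 mg/L.
Y_obs = Y / (1 + k_d θ_c) = 0.464 / (1 + 0.0545 × 21.0) = 0.464 / 2.144 = 0.2164.
Mass of BOD₅ removed per day: Q(S₀ − S) = 1740 × 419.2 g/m³ = 729.5 kg/d.
So the net sludge growth is P_X = 0.2164 × 729.5 = 157.8 kg VSS/d.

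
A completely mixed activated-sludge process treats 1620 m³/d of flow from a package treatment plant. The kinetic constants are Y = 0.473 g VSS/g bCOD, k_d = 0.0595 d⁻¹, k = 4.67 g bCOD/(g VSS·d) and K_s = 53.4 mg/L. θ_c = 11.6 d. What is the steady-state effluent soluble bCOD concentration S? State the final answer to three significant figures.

Effluent substrate depends only on kinetics and SRT: S = K_s(1 + k_d θ_c) / [θ_c(Yk − k_d) − 1] = 53.4 × (1 + 0.0595 × 11.6) / [11.6 × (0.473 × 4.67 − 0.0595) − 1] = 90.26 / 23.93 = 3.771 mg/L.

S ≈ 3.77 mg/L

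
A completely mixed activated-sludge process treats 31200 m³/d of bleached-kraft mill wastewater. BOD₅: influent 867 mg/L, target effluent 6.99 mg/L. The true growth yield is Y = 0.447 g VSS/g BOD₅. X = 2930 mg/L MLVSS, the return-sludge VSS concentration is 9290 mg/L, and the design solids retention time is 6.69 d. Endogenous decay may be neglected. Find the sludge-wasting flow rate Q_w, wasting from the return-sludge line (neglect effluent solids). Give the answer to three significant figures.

Biomass mass balance (decay neglected): V·X = Y·Q·(S₀ − S)·θ_c, so V = 0.447 × 31200 × (867 − 6.99) × 6.69 / 2930 = 27386 m³.
θ_c = V·X/(Q_w·X_r) when wasting from the recycle, so Q_w = V·X/(θ_c·X_r) = 27386 × 2930 / (6.69 × 9290) = 1291 m³/d.

Q_w ≈ 1290 m³/d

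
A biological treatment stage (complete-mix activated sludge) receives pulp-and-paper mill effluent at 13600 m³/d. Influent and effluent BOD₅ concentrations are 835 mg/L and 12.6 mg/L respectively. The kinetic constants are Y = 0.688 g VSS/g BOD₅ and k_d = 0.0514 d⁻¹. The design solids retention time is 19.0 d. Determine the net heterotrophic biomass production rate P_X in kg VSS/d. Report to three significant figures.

P_X ≈ 3890 kg VSS/d

The observed yield is Y_obs = Y/(1 + k_d·θ_c) = 0.688 / (1 + 0.0514 × 19.0) = 0.688 / 1.977 = 0.3481 g VSS per g BOD₅ removed.
Q·(S₀ − S) = 13600 × (835 − 12.6) × 10⁻³ = 11185 kg/d removed.
So the net sludge growth is P_X = 0.3481 × 11185 = 3893 kg VSS/d.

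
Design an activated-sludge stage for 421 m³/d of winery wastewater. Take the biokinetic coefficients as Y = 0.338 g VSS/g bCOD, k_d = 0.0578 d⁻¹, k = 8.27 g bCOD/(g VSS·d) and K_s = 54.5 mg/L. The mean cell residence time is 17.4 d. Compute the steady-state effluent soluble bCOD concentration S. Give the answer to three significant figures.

For a completely mixed reactor with recycle the Lawrence–McCarty relation gives S = K_s·(1 + k_d·θ_c) / [θ_c·(Y·k − k_d) − 1] = 54.5 × (1 + 0.0578 × 17.4) / [17.4 × (0.338 × 8.27 − 0.0578) − 1] = 109.3 / 46.63 = 2.344 mg/L.

S ≈ 2.34 mg/L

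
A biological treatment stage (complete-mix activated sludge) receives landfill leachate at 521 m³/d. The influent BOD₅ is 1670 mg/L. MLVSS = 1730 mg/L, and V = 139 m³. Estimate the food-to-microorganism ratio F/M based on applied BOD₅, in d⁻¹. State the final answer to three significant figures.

F/M ≈ 3.62 d⁻¹

Food-to-microorganism ratio F/M = Q S₀ / (V X) = 521 × 1670 / (139.0 × 1730) = 3.618 d⁻¹.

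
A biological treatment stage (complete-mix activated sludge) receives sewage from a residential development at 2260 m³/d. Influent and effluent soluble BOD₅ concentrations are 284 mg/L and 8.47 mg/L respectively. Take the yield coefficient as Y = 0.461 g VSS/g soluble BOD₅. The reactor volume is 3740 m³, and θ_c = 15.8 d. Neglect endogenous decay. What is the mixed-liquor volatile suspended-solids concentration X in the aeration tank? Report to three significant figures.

X = Y·Q·ΔS·θ_c / V = 0.461 × 2260 × (284 − 8.47) × 15.8 / 3740 = 1213 mg/L.

X ≈ 1210 mg/L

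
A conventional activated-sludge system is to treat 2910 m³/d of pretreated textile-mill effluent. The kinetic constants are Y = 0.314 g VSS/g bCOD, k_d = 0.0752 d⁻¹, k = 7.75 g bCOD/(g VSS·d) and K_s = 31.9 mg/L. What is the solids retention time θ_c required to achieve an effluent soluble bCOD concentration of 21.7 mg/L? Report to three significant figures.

θ_c ≈ 1.10 d

At the target effluent, Y k S/(K_s+S) = 0.314×7.75×21.7/53.60 = 0.9852 d⁻¹.
Then 1/θ_c = μ − k_d = 0.9852 − 0.0752 = 0.9100 d⁻¹, giving θ_c = 1.099 d.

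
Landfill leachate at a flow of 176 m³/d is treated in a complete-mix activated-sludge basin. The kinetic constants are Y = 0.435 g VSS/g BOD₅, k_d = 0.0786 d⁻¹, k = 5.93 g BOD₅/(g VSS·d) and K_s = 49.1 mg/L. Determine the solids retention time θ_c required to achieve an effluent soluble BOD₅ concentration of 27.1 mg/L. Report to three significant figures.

At the target effluent, Y k S/(K_s+S) = 0.435×5.93×27.1/76.20 = 0.9174 d⁻¹.
1/θ_c = 0.9174 − 0.0786 = 0.8388 d⁻¹, so θ_c = 1.192 d.

θ_c ≈ 1.19 d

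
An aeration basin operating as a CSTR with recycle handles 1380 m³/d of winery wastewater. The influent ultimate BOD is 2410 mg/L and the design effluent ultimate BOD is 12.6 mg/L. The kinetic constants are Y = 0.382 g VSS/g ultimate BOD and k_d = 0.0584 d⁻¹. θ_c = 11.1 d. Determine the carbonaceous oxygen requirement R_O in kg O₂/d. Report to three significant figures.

The observed yield is Y_obs = Y/(1 + k_d·θ_c) = 0.382 / (1 + 0.0584 × 11.1) = 0.382 / 1.648 = 0.2318 g VSS per g ultimate BOD removed.
Mass of ultimate BOD removed per day: Q(S₀ − S) = 1380 × 2397 g/m³ = 3308 kg/d.
Biomass synthesised: P_X = Y_obs × 3308 = 766.8 kg VSS/d.
R_O = Q·(S₀ − S) − 1.42·P_X = 3308 − 1.42 × 766.8 = 2220 kg O₂/d.

R_O ≈ 2220 kg O₂/d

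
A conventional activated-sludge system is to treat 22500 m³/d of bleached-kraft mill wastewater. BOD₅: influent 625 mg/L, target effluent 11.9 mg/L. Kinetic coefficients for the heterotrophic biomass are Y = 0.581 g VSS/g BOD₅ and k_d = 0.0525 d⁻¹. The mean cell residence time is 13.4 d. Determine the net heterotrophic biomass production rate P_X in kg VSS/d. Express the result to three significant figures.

P_X ≈ 4700 kg VSS/d

Correct the yield for decay: Y_obs = Y/(1 + k_d θ_c) = 0.581 / (1 + 0.0525 × 13.4) = 0.581 / 1.704 = 0.3411.
Q·(S₀ − S) = 22500 × (625 − 11.9) × 10⁻³ = 13795 kg/d removed.
P_X = Y_obs · Q(S₀ − S) = 0.3411 × 13795 = 4705 kg VSS/d.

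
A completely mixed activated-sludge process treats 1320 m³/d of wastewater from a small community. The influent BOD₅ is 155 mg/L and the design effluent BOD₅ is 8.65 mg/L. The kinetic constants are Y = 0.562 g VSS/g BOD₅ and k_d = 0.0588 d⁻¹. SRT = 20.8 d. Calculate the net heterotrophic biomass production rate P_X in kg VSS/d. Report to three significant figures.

P_X ≈ 48.8 kg VSS/d

The observed yield is Y_obs = Y/(1 + k_d·θ_c) = 0.562 / (1 + 0.0588 × 20.8) = 0.562 / 2.223 = 0.2528 g VSS per g BOD₅ removed.
Q·(S₀ − S) = 1320 × (155 − 8.65) × 10⁻³ = 193.2 kg/d removed.
Net biomass production P_X = Y_obs × Q·(S₀ − S) = 0.2528 × 193.2 = 48.84 kg VSS/d.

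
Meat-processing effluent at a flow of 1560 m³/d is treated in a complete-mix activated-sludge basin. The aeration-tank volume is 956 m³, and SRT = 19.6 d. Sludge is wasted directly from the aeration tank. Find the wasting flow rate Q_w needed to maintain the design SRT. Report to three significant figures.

Wasting from the aeration tank: Q_w = V / θ_c = 956.0 / 19.6 = 48.78 m³/d.

Q_w ≈ 48.8 m³/d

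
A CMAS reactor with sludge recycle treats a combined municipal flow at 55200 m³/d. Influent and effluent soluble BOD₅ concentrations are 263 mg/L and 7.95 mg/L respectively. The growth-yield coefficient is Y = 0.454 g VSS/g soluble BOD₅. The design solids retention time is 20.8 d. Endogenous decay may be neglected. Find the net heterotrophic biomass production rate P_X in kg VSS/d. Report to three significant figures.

Since k_d ≈ 0, Y_obs = Y = 0.454 g VSS/g soluble BOD₅.
Q·(S₀ − S) = 55200 × (263 − 7.95) × 10⁻³ = 14079 kg/d removed.
P_X = Y_obs · Q(S₀ − S) = 0.4540 × 14079 = 6392 kg VSS/d.

P_X ≈ 6390 kg VSS/d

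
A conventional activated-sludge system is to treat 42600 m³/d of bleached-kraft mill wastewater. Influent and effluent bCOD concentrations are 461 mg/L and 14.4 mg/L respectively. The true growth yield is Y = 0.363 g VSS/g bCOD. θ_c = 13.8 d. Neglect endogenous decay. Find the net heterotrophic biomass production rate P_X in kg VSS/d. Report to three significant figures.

No decay correction is needed, so Y_obs = Y = 0.363.
Q·(S₀ − S) = 42600 × (461 − 14.4) × 10⁻³ = 19025 kg/d removed.
Net biomass production P_X = Y_obs × Q·(S₀ − S) = 0.3630 × 19025 = 6906 kg VSS/d.

P_X ≈ 6910 kg VSS/d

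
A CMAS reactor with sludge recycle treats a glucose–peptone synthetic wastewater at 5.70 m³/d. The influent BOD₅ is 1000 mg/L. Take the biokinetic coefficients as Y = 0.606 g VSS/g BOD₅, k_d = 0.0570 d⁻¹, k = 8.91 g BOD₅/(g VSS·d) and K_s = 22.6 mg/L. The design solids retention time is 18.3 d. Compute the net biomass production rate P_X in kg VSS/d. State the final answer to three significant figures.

From the Monod/SRT balance for a CMAS, S = K_s·(1+k_d θ_c)/[θ_c·(Y k − k_d) − 1] = 22.6 × (1 + 0.0570 × 18.3) / [18.3 × (0.606 × 8.91 − 0.0570) − 1] = 46.17 / 96.77 = 0.4772 mg/L.
The observed yield is Y_obs = Y/(1 + k_d·θ_c) = 0.606 / (1 + 0.0570 × 18.3) = 0.606 / 2.043 = 0.2966 g VSS per g BOD₅ removed.
Mass of BOD₅ removed per day: Q(S₀ − S) = 5.70 × 999.5 g/m³ = 5.697 kg/d.
Net biomass production P_X = Y_obs × Q·(S₀ − S) = 0.2966 × 5.697 = 1.690 kg VSS/d.

P_X ≈ 1.69 kg VSS/d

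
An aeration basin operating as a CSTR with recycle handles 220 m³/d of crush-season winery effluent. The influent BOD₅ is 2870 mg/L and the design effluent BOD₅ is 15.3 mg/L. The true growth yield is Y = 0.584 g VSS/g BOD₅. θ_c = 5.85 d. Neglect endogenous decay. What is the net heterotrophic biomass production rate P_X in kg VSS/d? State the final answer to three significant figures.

With endogenous decay neglected, the observed yield equals the true yield: Y_obs = Y = 0.584 g VSS/g BOD₅.
Substrate removed = Q·(S₀ − S) = 220 m³/d × (2870 − 15.3) g/m³ = 6.28×10^5 g/d = 628.0 kg/d.
P_X = Y_obs · Q(S₀ − S) = 0.5840 × 628.0 = 366.8 kg VSS/d.

P_X ≈ 367 kg VSS/d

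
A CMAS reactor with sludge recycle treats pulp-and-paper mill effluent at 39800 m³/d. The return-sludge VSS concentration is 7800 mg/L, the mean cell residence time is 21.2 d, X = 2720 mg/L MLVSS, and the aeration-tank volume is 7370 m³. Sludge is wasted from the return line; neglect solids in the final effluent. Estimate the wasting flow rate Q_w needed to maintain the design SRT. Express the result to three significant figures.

Q_w = (V·X)/(θ_c X_r) = 7370 × 2720 / (21.2 × 7800) = 121.2 m³/d.

Q_w ≈ 121 m³/d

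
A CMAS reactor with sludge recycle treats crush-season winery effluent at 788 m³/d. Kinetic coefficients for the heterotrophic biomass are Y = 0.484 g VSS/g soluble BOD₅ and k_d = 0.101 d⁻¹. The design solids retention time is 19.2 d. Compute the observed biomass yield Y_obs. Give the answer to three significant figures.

Y_obs ≈ 0.165 g VSS/g soluble BOD₅

Correct the yield for decay: Y_obs = Y/(1 + k_d θ_c) = 0.484 / (1 + 0.101 × 19.2) = 0.484 / 2.939 = 0.1647.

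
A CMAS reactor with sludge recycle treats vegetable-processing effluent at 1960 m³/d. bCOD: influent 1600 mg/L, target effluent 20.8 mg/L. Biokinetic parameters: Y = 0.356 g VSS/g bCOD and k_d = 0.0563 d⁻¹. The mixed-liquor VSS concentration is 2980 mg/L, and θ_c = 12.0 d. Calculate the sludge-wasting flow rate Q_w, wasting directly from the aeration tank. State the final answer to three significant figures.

Q_w ≈ 221 m³/d

From the SRT design equation V = Y Q (S₀−S) θ_c / [X (1 + k_d θ_c)] = 0.356 × 1960 × (1600 − 20.8) × 12.0 / [2980 × (1 + 0.0563 × 12.0)] = 1.32×10^7 / 4993 = 2648 m³.
Wasting from the aeration tank: Q_w = V / θ_c = 2648 / 12.0 = 220.7 m³/d.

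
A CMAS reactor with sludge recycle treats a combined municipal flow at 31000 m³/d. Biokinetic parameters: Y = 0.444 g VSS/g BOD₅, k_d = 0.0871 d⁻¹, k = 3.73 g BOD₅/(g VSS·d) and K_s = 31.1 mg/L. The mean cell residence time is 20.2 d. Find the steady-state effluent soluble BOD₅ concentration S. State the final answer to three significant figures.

S ≈ 2.80 mg/L

For a completely mixed reactor with recycle the Lawrence–McCarty relation gives S = K_s·(1 + k_d·θ_c) / [θ_c·(Y·k − k_d) − 1] = 31.1 × (1 + 0.0871 × 20.2) / [20.2 × (0.444 × 3.73 − 0.0871) − 1] = 85.82 / 30.69 = 2.796 mg/L.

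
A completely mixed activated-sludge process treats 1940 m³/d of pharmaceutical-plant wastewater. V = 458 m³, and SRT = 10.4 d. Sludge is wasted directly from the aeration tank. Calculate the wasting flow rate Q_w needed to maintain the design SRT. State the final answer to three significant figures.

For wasting at MLVSS concentration, Q_w = V/θ_c = 458.0/10.4 = 44.04 m³/d.

Q_w ≈ 44.0 m³/d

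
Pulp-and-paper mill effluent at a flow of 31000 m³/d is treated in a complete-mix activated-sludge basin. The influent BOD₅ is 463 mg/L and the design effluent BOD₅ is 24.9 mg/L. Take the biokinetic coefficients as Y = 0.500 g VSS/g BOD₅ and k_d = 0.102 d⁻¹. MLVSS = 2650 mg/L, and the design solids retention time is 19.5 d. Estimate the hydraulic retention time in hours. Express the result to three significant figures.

Rearranging the biomass balance for a CMAS with decay, V = Y·Q·ΔS·θ_c / [X·(1+k_d θ_c)] = 0.500 × 31000 × (463 − 24.9) × 19.5 / [2650 × (1 + 0.102 × 19.5)] = 1.32×10^8 / 7921 = 16717 m³.
Hydraulic retention time τ = V/Q = 16717 / 31000 = 0.5393 d = 12.94 h.

τ ≈ 12.9 h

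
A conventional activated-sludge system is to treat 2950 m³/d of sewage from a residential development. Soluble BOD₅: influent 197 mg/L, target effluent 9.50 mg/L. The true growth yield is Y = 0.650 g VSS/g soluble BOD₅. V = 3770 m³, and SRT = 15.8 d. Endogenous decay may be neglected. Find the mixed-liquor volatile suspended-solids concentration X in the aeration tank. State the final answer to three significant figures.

X ≈ 1510 mg/L

X = Y·Q·ΔS·θ_c / V = 0.650 × 2950 × (197 − 9.50) × 15.8 / 3770 = 1507 mg/L.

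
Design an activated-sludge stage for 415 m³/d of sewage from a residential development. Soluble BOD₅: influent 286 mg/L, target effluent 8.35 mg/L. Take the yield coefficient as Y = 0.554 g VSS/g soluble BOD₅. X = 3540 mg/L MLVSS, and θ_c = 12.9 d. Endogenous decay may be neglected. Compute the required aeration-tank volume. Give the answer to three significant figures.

V ≈ 233 m³

With k_d = 0 the design equation reduces to V = Y Q (S₀−S) θ_c / X = 0.554 × 415 × (286 − 8.35) × 12.9 / 3540 = 232.6 m³.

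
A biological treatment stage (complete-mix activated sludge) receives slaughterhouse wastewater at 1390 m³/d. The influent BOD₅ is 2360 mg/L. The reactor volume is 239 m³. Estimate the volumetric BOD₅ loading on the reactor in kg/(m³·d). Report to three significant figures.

L_v ≈ 13.7 kg BOD₅/(m³·d)

Applied BOD₅ load per unit volume = Q·S₀/V = (1390 × 2360/1000)/239.0 = 13.73 kg BOD₅·m⁻³·d⁻¹.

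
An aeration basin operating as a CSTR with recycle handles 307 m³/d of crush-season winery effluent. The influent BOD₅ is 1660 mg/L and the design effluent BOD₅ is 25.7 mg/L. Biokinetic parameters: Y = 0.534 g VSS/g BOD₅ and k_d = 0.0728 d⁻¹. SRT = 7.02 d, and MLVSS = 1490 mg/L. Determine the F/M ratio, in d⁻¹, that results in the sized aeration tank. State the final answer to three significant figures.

Rearranging the biomass balance for a CMAS with decay, V = Y·Q·ΔS·θ_c / [X·(1+k_d θ_c)] = 0.534 × 307 × (1660 − 25.7) × 7.02 / [1490 × (1 + 0.0728 × 7.02)] = 1.88×10^6 / 2251 = 835.4 m³.
F/M = applied load / biomass = Q·S₀/(V·X) = 307 × 1660 / (835.4 × 1490) = 0.4094 d⁻¹.

F/M ≈ 0.409 d⁻¹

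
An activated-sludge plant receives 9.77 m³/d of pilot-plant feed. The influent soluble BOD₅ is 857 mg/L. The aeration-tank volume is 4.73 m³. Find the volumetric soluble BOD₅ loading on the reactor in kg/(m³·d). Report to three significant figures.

L_v ≈ 1.77 kg soluble BOD₅/(m³·d)

L_v = Q S₀ / V = 9.77 × 857 × 10⁻³ / 4.730 = 1.770 kg/(m³·d).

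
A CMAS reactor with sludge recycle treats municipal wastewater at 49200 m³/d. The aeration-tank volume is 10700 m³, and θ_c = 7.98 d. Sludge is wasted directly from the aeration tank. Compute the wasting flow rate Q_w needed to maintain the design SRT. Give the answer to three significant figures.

Q_w ≈ 1340 m³/d

Wasting from the aeration tank: Q_w = V / θ_c = 10700 / 7.98 = 1341 m³/d.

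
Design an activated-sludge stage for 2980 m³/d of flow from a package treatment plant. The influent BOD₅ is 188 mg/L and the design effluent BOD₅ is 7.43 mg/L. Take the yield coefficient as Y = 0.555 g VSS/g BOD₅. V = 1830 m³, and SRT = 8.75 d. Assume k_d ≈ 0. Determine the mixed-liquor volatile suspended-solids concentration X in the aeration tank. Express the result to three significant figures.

X ≈ 1430 mg/L

X = Y·Q·ΔS·θ_c / V = 0.555 × 2980 × (188 − 7.43) × 8.75 / 1830 = 1428 mg/L.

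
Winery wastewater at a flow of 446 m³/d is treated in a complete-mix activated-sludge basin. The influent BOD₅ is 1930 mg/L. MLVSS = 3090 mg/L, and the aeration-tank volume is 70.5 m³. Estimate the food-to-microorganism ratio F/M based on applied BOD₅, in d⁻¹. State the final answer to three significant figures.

F/M ≈ 3.95 d⁻¹

F/M = Q·S₀ / (V·X) = 446 × 1930 / (70.50 × 3090) = 3.951 g BOD₅·(g VSS·d)⁻¹.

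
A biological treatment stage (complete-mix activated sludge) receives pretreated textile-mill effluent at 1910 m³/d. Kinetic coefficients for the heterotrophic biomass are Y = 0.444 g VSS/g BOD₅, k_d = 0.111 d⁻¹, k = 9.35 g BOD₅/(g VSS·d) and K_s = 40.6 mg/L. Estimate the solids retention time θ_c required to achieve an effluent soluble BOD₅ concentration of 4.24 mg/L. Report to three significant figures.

Specific growth rate at S = 4.24 mg/L: μ = YkS/(K_s+S) = 0.444·9.35·4.24/(40.6+4.24) = 0.3925 d⁻¹.
θ_c = 1/(μ − k_d) = 1/(0.3925 − 0.111) = 1/0.2815 = 3.552 d.

θ_c ≈ 3.55 d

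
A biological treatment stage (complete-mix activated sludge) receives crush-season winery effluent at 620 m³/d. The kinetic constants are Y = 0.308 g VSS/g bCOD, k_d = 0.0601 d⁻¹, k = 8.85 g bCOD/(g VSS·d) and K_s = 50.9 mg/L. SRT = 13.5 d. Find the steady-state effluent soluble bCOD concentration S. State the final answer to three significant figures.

S ≈ 2.64 mg/L

For a completely mixed reactor with recycle the Lawrence–McCarty relation gives S = K_s·(1 + k_d·θ_c) / [θ_c·(Y·k − k_d) − 1] = 50.9 × (1 + 0.0601 × 13.5) / [13.5 × (0.308 × 8.85 − 0.0601) − 1] = 92.20 / 34.99 = 2.635 mg/L.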